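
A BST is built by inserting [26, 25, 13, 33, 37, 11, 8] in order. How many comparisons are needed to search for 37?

Search path for 37: 26 -> 33 -> 37
Found: True
Comparisons: 3


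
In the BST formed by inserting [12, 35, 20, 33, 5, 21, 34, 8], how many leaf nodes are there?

Tree built from: [12, 35, 20, 33, 5, 21, 34, 8]
Tree (level-order array): [12, 5, 35, None, 8, 20, None, None, None, None, 33, 21, 34]
Rule: A leaf has 0 children.
Per-node child counts:
  node 12: 2 child(ren)
  node 5: 1 child(ren)
  node 8: 0 child(ren)
  node 35: 1 child(ren)
  node 20: 1 child(ren)
  node 33: 2 child(ren)
  node 21: 0 child(ren)
  node 34: 0 child(ren)
Matching nodes: [8, 21, 34]
Count of leaf nodes: 3


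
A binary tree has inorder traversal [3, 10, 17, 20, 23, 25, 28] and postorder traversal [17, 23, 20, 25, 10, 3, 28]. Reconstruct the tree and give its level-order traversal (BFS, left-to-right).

Inorder:   [3, 10, 17, 20, 23, 25, 28]
Postorder: [17, 23, 20, 25, 10, 3, 28]
Algorithm: postorder visits root last, so walk postorder right-to-left;
each value is the root of the current inorder slice — split it at that
value, recurse on the right subtree first, then the left.
Recursive splits:
  root=28; inorder splits into left=[3, 10, 17, 20, 23, 25], right=[]
  root=3; inorder splits into left=[], right=[10, 17, 20, 23, 25]
  root=10; inorder splits into left=[], right=[17, 20, 23, 25]
  root=25; inorder splits into left=[17, 20, 23], right=[]
  root=20; inorder splits into left=[17], right=[23]
  root=23; inorder splits into left=[], right=[]
  root=17; inorder splits into left=[], right=[]
Reconstructed level-order: [28, 3, 10, 25, 20, 17, 23]


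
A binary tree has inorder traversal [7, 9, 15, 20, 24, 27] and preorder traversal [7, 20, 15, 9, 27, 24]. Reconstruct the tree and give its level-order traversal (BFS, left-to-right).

Inorder:  [7, 9, 15, 20, 24, 27]
Preorder: [7, 20, 15, 9, 27, 24]
Algorithm: preorder visits root first, so consume preorder in order;
for each root, split the current inorder slice at that value into
left-subtree inorder and right-subtree inorder, then recurse.
Recursive splits:
  root=7; inorder splits into left=[], right=[9, 15, 20, 24, 27]
  root=20; inorder splits into left=[9, 15], right=[24, 27]
  root=15; inorder splits into left=[9], right=[]
  root=9; inorder splits into left=[], right=[]
  root=27; inorder splits into left=[24], right=[]
  root=24; inorder splits into left=[], right=[]
Reconstructed level-order: [7, 20, 15, 27, 9, 24]


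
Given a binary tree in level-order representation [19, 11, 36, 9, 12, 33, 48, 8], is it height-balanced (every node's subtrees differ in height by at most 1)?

Tree (level-order array): [19, 11, 36, 9, 12, 33, 48, 8]
Definition: a tree is height-balanced if, at every node, |h(left) - h(right)| <= 1 (empty subtree has height -1).
Bottom-up per-node check:
  node 8: h_left=-1, h_right=-1, diff=0 [OK], height=0
  node 9: h_left=0, h_right=-1, diff=1 [OK], height=1
  node 12: h_left=-1, h_right=-1, diff=0 [OK], height=0
  node 11: h_left=1, h_right=0, diff=1 [OK], height=2
  node 33: h_left=-1, h_right=-1, diff=0 [OK], height=0
  node 48: h_left=-1, h_right=-1, diff=0 [OK], height=0
  node 36: h_left=0, h_right=0, diff=0 [OK], height=1
  node 19: h_left=2, h_right=1, diff=1 [OK], height=3
All nodes satisfy the balance condition.
Result: Balanced


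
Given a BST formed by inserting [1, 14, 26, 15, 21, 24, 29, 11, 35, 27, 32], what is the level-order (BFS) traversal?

Tree insertion order: [1, 14, 26, 15, 21, 24, 29, 11, 35, 27, 32]
Tree (level-order array): [1, None, 14, 11, 26, None, None, 15, 29, None, 21, 27, 35, None, 24, None, None, 32]
BFS from the root, enqueuing left then right child of each popped node:
  queue [1] -> pop 1, enqueue [14], visited so far: [1]
  queue [14] -> pop 14, enqueue [11, 26], visited so far: [1, 14]
  queue [11, 26] -> pop 11, enqueue [none], visited so far: [1, 14, 11]
  queue [26] -> pop 26, enqueue [15, 29], visited so far: [1, 14, 11, 26]
  queue [15, 29] -> pop 15, enqueue [21], visited so far: [1, 14, 11, 26, 15]
  queue [29, 21] -> pop 29, enqueue [27, 35], visited so far: [1, 14, 11, 26, 15, 29]
  queue [21, 27, 35] -> pop 21, enqueue [24], visited so far: [1, 14, 11, 26, 15, 29, 21]
  queue [27, 35, 24] -> pop 27, enqueue [none], visited so far: [1, 14, 11, 26, 15, 29, 21, 27]
  queue [35, 24] -> pop 35, enqueue [32], visited so far: [1, 14, 11, 26, 15, 29, 21, 27, 35]
  queue [24, 32] -> pop 24, enqueue [none], visited so far: [1, 14, 11, 26, 15, 29, 21, 27, 35, 24]
  queue [32] -> pop 32, enqueue [none], visited so far: [1, 14, 11, 26, 15, 29, 21, 27, 35, 24, 32]
Result: [1, 14, 11, 26, 15, 29, 21, 27, 35, 24, 32]


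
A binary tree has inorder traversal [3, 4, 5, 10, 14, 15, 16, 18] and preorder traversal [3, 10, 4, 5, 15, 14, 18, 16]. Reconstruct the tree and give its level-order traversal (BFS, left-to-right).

Inorder:  [3, 4, 5, 10, 14, 15, 16, 18]
Preorder: [3, 10, 4, 5, 15, 14, 18, 16]
Algorithm: preorder visits root first, so consume preorder in order;
for each root, split the current inorder slice at that value into
left-subtree inorder and right-subtree inorder, then recurse.
Recursive splits:
  root=3; inorder splits into left=[], right=[4, 5, 10, 14, 15, 16, 18]
  root=10; inorder splits into left=[4, 5], right=[14, 15, 16, 18]
  root=4; inorder splits into left=[], right=[5]
  root=5; inorder splits into left=[], right=[]
  root=15; inorder splits into left=[14], right=[16, 18]
  root=14; inorder splits into left=[], right=[]
  root=18; inorder splits into left=[16], right=[]
  root=16; inorder splits into left=[], right=[]
Reconstructed level-order: [3, 10, 4, 15, 5, 14, 18, 16]


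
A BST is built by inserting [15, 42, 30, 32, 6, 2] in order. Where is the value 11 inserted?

Starting tree (level order): [15, 6, 42, 2, None, 30, None, None, None, None, 32]
Insertion path: 15 -> 6
Result: insert 11 as right child of 6
Final tree (level order): [15, 6, 42, 2, 11, 30, None, None, None, None, None, None, 32]


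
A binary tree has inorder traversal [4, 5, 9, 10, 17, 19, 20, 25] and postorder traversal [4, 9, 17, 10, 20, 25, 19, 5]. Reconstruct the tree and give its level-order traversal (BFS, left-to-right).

Inorder:   [4, 5, 9, 10, 17, 19, 20, 25]
Postorder: [4, 9, 17, 10, 20, 25, 19, 5]
Algorithm: postorder visits root last, so walk postorder right-to-left;
each value is the root of the current inorder slice — split it at that
value, recurse on the right subtree first, then the left.
Recursive splits:
  root=5; inorder splits into left=[4], right=[9, 10, 17, 19, 20, 25]
  root=19; inorder splits into left=[9, 10, 17], right=[20, 25]
  root=25; inorder splits into left=[20], right=[]
  root=20; inorder splits into left=[], right=[]
  root=10; inorder splits into left=[9], right=[17]
  root=17; inorder splits into left=[], right=[]
  root=9; inorder splits into left=[], right=[]
  root=4; inorder splits into left=[], right=[]
Reconstructed level-order: [5, 4, 19, 10, 25, 9, 17, 20]


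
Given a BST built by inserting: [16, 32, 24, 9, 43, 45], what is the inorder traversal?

Tree insertion order: [16, 32, 24, 9, 43, 45]
Tree (level-order array): [16, 9, 32, None, None, 24, 43, None, None, None, 45]
Inorder traversal: [9, 16, 24, 32, 43, 45]


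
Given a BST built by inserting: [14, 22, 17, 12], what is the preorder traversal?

Tree insertion order: [14, 22, 17, 12]
Tree (level-order array): [14, 12, 22, None, None, 17]
Preorder traversal: [14, 12, 22, 17]


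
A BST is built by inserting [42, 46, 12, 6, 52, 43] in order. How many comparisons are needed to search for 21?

Search path for 21: 42 -> 12
Found: False
Comparisons: 2


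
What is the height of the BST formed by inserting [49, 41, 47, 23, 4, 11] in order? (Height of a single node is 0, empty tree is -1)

Insertion order: [49, 41, 47, 23, 4, 11]
Tree (level-order array): [49, 41, None, 23, 47, 4, None, None, None, None, 11]
Compute height bottom-up (empty subtree = -1):
  height(11) = 1 + max(-1, -1) = 0
  height(4) = 1 + max(-1, 0) = 1
  height(23) = 1 + max(1, -1) = 2
  height(47) = 1 + max(-1, -1) = 0
  height(41) = 1 + max(2, 0) = 3
  height(49) = 1 + max(3, -1) = 4
Height = 4


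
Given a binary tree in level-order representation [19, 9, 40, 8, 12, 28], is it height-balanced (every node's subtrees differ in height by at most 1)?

Tree (level-order array): [19, 9, 40, 8, 12, 28]
Definition: a tree is height-balanced if, at every node, |h(left) - h(right)| <= 1 (empty subtree has height -1).
Bottom-up per-node check:
  node 8: h_left=-1, h_right=-1, diff=0 [OK], height=0
  node 12: h_left=-1, h_right=-1, diff=0 [OK], height=0
  node 9: h_left=0, h_right=0, diff=0 [OK], height=1
  node 28: h_left=-1, h_right=-1, diff=0 [OK], height=0
  node 40: h_left=0, h_right=-1, diff=1 [OK], height=1
  node 19: h_left=1, h_right=1, diff=0 [OK], height=2
All nodes satisfy the balance condition.
Result: Balanced


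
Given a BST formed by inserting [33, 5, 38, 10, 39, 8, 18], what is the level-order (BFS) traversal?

Tree insertion order: [33, 5, 38, 10, 39, 8, 18]
Tree (level-order array): [33, 5, 38, None, 10, None, 39, 8, 18]
BFS from the root, enqueuing left then right child of each popped node:
  queue [33] -> pop 33, enqueue [5, 38], visited so far: [33]
  queue [5, 38] -> pop 5, enqueue [10], visited so far: [33, 5]
  queue [38, 10] -> pop 38, enqueue [39], visited so far: [33, 5, 38]
  queue [10, 39] -> pop 10, enqueue [8, 18], visited so far: [33, 5, 38, 10]
  queue [39, 8, 18] -> pop 39, enqueue [none], visited so far: [33, 5, 38, 10, 39]
  queue [8, 18] -> pop 8, enqueue [none], visited so far: [33, 5, 38, 10, 39, 8]
  queue [18] -> pop 18, enqueue [none], visited so far: [33, 5, 38, 10, 39, 8, 18]
Result: [33, 5, 38, 10, 39, 8, 18]


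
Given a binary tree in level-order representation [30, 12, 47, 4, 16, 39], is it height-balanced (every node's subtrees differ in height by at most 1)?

Tree (level-order array): [30, 12, 47, 4, 16, 39]
Definition: a tree is height-balanced if, at every node, |h(left) - h(right)| <= 1 (empty subtree has height -1).
Bottom-up per-node check:
  node 4: h_left=-1, h_right=-1, diff=0 [OK], height=0
  node 16: h_left=-1, h_right=-1, diff=0 [OK], height=0
  node 12: h_left=0, h_right=0, diff=0 [OK], height=1
  node 39: h_left=-1, h_right=-1, diff=0 [OK], height=0
  node 47: h_left=0, h_right=-1, diff=1 [OK], height=1
  node 30: h_left=1, h_right=1, diff=0 [OK], height=2
All nodes satisfy the balance condition.
Result: Balanced


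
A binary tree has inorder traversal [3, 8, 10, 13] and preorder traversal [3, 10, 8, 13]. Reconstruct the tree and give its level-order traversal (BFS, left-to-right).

Inorder:  [3, 8, 10, 13]
Preorder: [3, 10, 8, 13]
Algorithm: preorder visits root first, so consume preorder in order;
for each root, split the current inorder slice at that value into
left-subtree inorder and right-subtree inorder, then recurse.
Recursive splits:
  root=3; inorder splits into left=[], right=[8, 10, 13]
  root=10; inorder splits into left=[8], right=[13]
  root=8; inorder splits into left=[], right=[]
  root=13; inorder splits into left=[], right=[]
Reconstructed level-order: [3, 10, 8, 13]


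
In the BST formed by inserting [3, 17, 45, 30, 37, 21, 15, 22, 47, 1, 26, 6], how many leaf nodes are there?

Tree built from: [3, 17, 45, 30, 37, 21, 15, 22, 47, 1, 26, 6]
Tree (level-order array): [3, 1, 17, None, None, 15, 45, 6, None, 30, 47, None, None, 21, 37, None, None, None, 22, None, None, None, 26]
Rule: A leaf has 0 children.
Per-node child counts:
  node 3: 2 child(ren)
  node 1: 0 child(ren)
  node 17: 2 child(ren)
  node 15: 1 child(ren)
  node 6: 0 child(ren)
  node 45: 2 child(ren)
  node 30: 2 child(ren)
  node 21: 1 child(ren)
  node 22: 1 child(ren)
  node 26: 0 child(ren)
  node 37: 0 child(ren)
  node 47: 0 child(ren)
Matching nodes: [1, 6, 26, 37, 47]
Count of leaf nodes: 5


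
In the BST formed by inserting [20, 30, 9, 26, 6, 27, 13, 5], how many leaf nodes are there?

Tree built from: [20, 30, 9, 26, 6, 27, 13, 5]
Tree (level-order array): [20, 9, 30, 6, 13, 26, None, 5, None, None, None, None, 27]
Rule: A leaf has 0 children.
Per-node child counts:
  node 20: 2 child(ren)
  node 9: 2 child(ren)
  node 6: 1 child(ren)
  node 5: 0 child(ren)
  node 13: 0 child(ren)
  node 30: 1 child(ren)
  node 26: 1 child(ren)
  node 27: 0 child(ren)
Matching nodes: [5, 13, 27]
Count of leaf nodes: 3


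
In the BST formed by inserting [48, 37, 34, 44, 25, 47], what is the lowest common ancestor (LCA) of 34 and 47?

Tree insertion order: [48, 37, 34, 44, 25, 47]
Tree (level-order array): [48, 37, None, 34, 44, 25, None, None, 47]
In a BST, the LCA of p=34, q=47 is the first node v on the
root-to-leaf path with p <= v <= q (go left if both < v, right if both > v).
Walk from root:
  at 48: both 34 and 47 < 48, go left
  at 37: 34 <= 37 <= 47, this is the LCA
LCA = 37


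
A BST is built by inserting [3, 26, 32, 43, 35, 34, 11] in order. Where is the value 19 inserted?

Starting tree (level order): [3, None, 26, 11, 32, None, None, None, 43, 35, None, 34]
Insertion path: 3 -> 26 -> 11
Result: insert 19 as right child of 11
Final tree (level order): [3, None, 26, 11, 32, None, 19, None, 43, None, None, 35, None, 34]


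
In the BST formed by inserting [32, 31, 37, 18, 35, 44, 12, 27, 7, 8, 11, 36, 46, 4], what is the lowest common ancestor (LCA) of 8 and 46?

Tree insertion order: [32, 31, 37, 18, 35, 44, 12, 27, 7, 8, 11, 36, 46, 4]
Tree (level-order array): [32, 31, 37, 18, None, 35, 44, 12, 27, None, 36, None, 46, 7, None, None, None, None, None, None, None, 4, 8, None, None, None, 11]
In a BST, the LCA of p=8, q=46 is the first node v on the
root-to-leaf path with p <= v <= q (go left if both < v, right if both > v).
Walk from root:
  at 32: 8 <= 32 <= 46, this is the LCA
LCA = 32


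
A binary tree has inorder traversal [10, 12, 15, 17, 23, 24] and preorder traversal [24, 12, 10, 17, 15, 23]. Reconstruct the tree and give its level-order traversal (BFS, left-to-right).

Inorder:  [10, 12, 15, 17, 23, 24]
Preorder: [24, 12, 10, 17, 15, 23]
Algorithm: preorder visits root first, so consume preorder in order;
for each root, split the current inorder slice at that value into
left-subtree inorder and right-subtree inorder, then recurse.
Recursive splits:
  root=24; inorder splits into left=[10, 12, 15, 17, 23], right=[]
  root=12; inorder splits into left=[10], right=[15, 17, 23]
  root=10; inorder splits into left=[], right=[]
  root=17; inorder splits into left=[15], right=[23]
  root=15; inorder splits into left=[], right=[]
  root=23; inorder splits into left=[], right=[]
Reconstructed level-order: [24, 12, 10, 17, 15, 23]


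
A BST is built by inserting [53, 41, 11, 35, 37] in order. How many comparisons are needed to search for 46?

Search path for 46: 53 -> 41
Found: False
Comparisons: 2


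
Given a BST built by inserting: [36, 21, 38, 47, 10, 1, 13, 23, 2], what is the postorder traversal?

Tree insertion order: [36, 21, 38, 47, 10, 1, 13, 23, 2]
Tree (level-order array): [36, 21, 38, 10, 23, None, 47, 1, 13, None, None, None, None, None, 2]
Postorder traversal: [2, 1, 13, 10, 23, 21, 47, 38, 36]


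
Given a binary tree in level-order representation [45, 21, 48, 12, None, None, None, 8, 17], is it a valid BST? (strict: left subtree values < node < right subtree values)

Level-order array: [45, 21, 48, 12, None, None, None, 8, 17]
Validate using subtree bounds (lo, hi): at each node, require lo < value < hi,
then recurse left with hi=value and right with lo=value.
Preorder trace (stopping at first violation):
  at node 45 with bounds (-inf, +inf): OK
  at node 21 with bounds (-inf, 45): OK
  at node 12 with bounds (-inf, 21): OK
  at node 8 with bounds (-inf, 12): OK
  at node 17 with bounds (12, 21): OK
  at node 48 with bounds (45, +inf): OK
No violation found at any node.
Result: Valid BST


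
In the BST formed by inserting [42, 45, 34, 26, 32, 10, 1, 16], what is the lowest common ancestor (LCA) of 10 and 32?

Tree insertion order: [42, 45, 34, 26, 32, 10, 1, 16]
Tree (level-order array): [42, 34, 45, 26, None, None, None, 10, 32, 1, 16]
In a BST, the LCA of p=10, q=32 is the first node v on the
root-to-leaf path with p <= v <= q (go left if both < v, right if both > v).
Walk from root:
  at 42: both 10 and 32 < 42, go left
  at 34: both 10 and 32 < 34, go left
  at 26: 10 <= 26 <= 32, this is the LCA
LCA = 26


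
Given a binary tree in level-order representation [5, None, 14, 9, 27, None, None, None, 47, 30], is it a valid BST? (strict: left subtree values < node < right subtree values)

Level-order array: [5, None, 14, 9, 27, None, None, None, 47, 30]
Validate using subtree bounds (lo, hi): at each node, require lo < value < hi,
then recurse left with hi=value and right with lo=value.
Preorder trace (stopping at first violation):
  at node 5 with bounds (-inf, +inf): OK
  at node 14 with bounds (5, +inf): OK
  at node 9 with bounds (5, 14): OK
  at node 27 with bounds (14, +inf): OK
  at node 47 with bounds (27, +inf): OK
  at node 30 with bounds (27, 47): OK
No violation found at any node.
Result: Valid BST


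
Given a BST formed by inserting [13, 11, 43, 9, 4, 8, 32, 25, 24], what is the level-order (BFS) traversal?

Tree insertion order: [13, 11, 43, 9, 4, 8, 32, 25, 24]
Tree (level-order array): [13, 11, 43, 9, None, 32, None, 4, None, 25, None, None, 8, 24]
BFS from the root, enqueuing left then right child of each popped node:
  queue [13] -> pop 13, enqueue [11, 43], visited so far: [13]
  queue [11, 43] -> pop 11, enqueue [9], visited so far: [13, 11]
  queue [43, 9] -> pop 43, enqueue [32], visited so far: [13, 11, 43]
  queue [9, 32] -> pop 9, enqueue [4], visited so far: [13, 11, 43, 9]
  queue [32, 4] -> pop 32, enqueue [25], visited so far: [13, 11, 43, 9, 32]
  queue [4, 25] -> pop 4, enqueue [8], visited so far: [13, 11, 43, 9, 32, 4]
  queue [25, 8] -> pop 25, enqueue [24], visited so far: [13, 11, 43, 9, 32, 4, 25]
  queue [8, 24] -> pop 8, enqueue [none], visited so far: [13, 11, 43, 9, 32, 4, 25, 8]
  queue [24] -> pop 24, enqueue [none], visited so far: [13, 11, 43, 9, 32, 4, 25, 8, 24]
Result: [13, 11, 43, 9, 32, 4, 25, 8, 24]


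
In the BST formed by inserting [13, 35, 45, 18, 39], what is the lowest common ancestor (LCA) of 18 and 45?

Tree insertion order: [13, 35, 45, 18, 39]
Tree (level-order array): [13, None, 35, 18, 45, None, None, 39]
In a BST, the LCA of p=18, q=45 is the first node v on the
root-to-leaf path with p <= v <= q (go left if both < v, right if both > v).
Walk from root:
  at 13: both 18 and 45 > 13, go right
  at 35: 18 <= 35 <= 45, this is the LCA
LCA = 35


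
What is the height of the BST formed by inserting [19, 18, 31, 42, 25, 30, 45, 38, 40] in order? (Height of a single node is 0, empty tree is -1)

Insertion order: [19, 18, 31, 42, 25, 30, 45, 38, 40]
Tree (level-order array): [19, 18, 31, None, None, 25, 42, None, 30, 38, 45, None, None, None, 40]
Compute height bottom-up (empty subtree = -1):
  height(18) = 1 + max(-1, -1) = 0
  height(30) = 1 + max(-1, -1) = 0
  height(25) = 1 + max(-1, 0) = 1
  height(40) = 1 + max(-1, -1) = 0
  height(38) = 1 + max(-1, 0) = 1
  height(45) = 1 + max(-1, -1) = 0
  height(42) = 1 + max(1, 0) = 2
  height(31) = 1 + max(1, 2) = 3
  height(19) = 1 + max(0, 3) = 4
Height = 4


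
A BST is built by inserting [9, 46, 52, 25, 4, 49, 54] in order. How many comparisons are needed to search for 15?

Search path for 15: 9 -> 46 -> 25
Found: False
Comparisons: 3


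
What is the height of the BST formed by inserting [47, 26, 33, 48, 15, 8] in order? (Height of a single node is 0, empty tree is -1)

Insertion order: [47, 26, 33, 48, 15, 8]
Tree (level-order array): [47, 26, 48, 15, 33, None, None, 8]
Compute height bottom-up (empty subtree = -1):
  height(8) = 1 + max(-1, -1) = 0
  height(15) = 1 + max(0, -1) = 1
  height(33) = 1 + max(-1, -1) = 0
  height(26) = 1 + max(1, 0) = 2
  height(48) = 1 + max(-1, -1) = 0
  height(47) = 1 + max(2, 0) = 3
Height = 3


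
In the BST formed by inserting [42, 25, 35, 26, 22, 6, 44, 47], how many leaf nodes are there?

Tree built from: [42, 25, 35, 26, 22, 6, 44, 47]
Tree (level-order array): [42, 25, 44, 22, 35, None, 47, 6, None, 26]
Rule: A leaf has 0 children.
Per-node child counts:
  node 42: 2 child(ren)
  node 25: 2 child(ren)
  node 22: 1 child(ren)
  node 6: 0 child(ren)
  node 35: 1 child(ren)
  node 26: 0 child(ren)
  node 44: 1 child(ren)
  node 47: 0 child(ren)
Matching nodes: [6, 26, 47]
Count of leaf nodes: 3


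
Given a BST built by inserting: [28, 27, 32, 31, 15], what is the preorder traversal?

Tree insertion order: [28, 27, 32, 31, 15]
Tree (level-order array): [28, 27, 32, 15, None, 31]
Preorder traversal: [28, 27, 15, 32, 31]


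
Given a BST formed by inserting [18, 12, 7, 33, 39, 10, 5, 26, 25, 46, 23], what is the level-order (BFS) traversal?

Tree insertion order: [18, 12, 7, 33, 39, 10, 5, 26, 25, 46, 23]
Tree (level-order array): [18, 12, 33, 7, None, 26, 39, 5, 10, 25, None, None, 46, None, None, None, None, 23]
BFS from the root, enqueuing left then right child of each popped node:
  queue [18] -> pop 18, enqueue [12, 33], visited so far: [18]
  queue [12, 33] -> pop 12, enqueue [7], visited so far: [18, 12]
  queue [33, 7] -> pop 33, enqueue [26, 39], visited so far: [18, 12, 33]
  queue [7, 26, 39] -> pop 7, enqueue [5, 10], visited so far: [18, 12, 33, 7]
  queue [26, 39, 5, 10] -> pop 26, enqueue [25], visited so far: [18, 12, 33, 7, 26]
  queue [39, 5, 10, 25] -> pop 39, enqueue [46], visited so far: [18, 12, 33, 7, 26, 39]
  queue [5, 10, 25, 46] -> pop 5, enqueue [none], visited so far: [18, 12, 33, 7, 26, 39, 5]
  queue [10, 25, 46] -> pop 10, enqueue [none], visited so far: [18, 12, 33, 7, 26, 39, 5, 10]
  queue [25, 46] -> pop 25, enqueue [23], visited so far: [18, 12, 33, 7, 26, 39, 5, 10, 25]
  queue [46, 23] -> pop 46, enqueue [none], visited so far: [18, 12, 33, 7, 26, 39, 5, 10, 25, 46]
  queue [23] -> pop 23, enqueue [none], visited so far: [18, 12, 33, 7, 26, 39, 5, 10, 25, 46, 23]
Result: [18, 12, 33, 7, 26, 39, 5, 10, 25, 46, 23]


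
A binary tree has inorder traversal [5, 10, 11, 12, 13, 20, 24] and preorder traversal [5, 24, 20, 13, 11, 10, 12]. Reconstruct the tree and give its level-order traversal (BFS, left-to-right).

Inorder:  [5, 10, 11, 12, 13, 20, 24]
Preorder: [5, 24, 20, 13, 11, 10, 12]
Algorithm: preorder visits root first, so consume preorder in order;
for each root, split the current inorder slice at that value into
left-subtree inorder and right-subtree inorder, then recurse.
Recursive splits:
  root=5; inorder splits into left=[], right=[10, 11, 12, 13, 20, 24]
  root=24; inorder splits into left=[10, 11, 12, 13, 20], right=[]
  root=20; inorder splits into left=[10, 11, 12, 13], right=[]
  root=13; inorder splits into left=[10, 11, 12], right=[]
  root=11; inorder splits into left=[10], right=[12]
  root=10; inorder splits into left=[], right=[]
  root=12; inorder splits into left=[], right=[]
Reconstructed level-order: [5, 24, 20, 13, 11, 10, 12]


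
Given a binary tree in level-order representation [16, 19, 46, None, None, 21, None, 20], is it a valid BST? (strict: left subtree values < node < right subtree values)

Level-order array: [16, 19, 46, None, None, 21, None, 20]
Validate using subtree bounds (lo, hi): at each node, require lo < value < hi,
then recurse left with hi=value and right with lo=value.
Preorder trace (stopping at first violation):
  at node 16 with bounds (-inf, +inf): OK
  at node 19 with bounds (-inf, 16): VIOLATION
Node 19 violates its bound: not (-inf < 19 < 16).
Result: Not a valid BST


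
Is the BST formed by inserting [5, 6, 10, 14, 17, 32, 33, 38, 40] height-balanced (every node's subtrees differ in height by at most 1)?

Tree (level-order array): [5, None, 6, None, 10, None, 14, None, 17, None, 32, None, 33, None, 38, None, 40]
Definition: a tree is height-balanced if, at every node, |h(left) - h(right)| <= 1 (empty subtree has height -1).
Bottom-up per-node check:
  node 40: h_left=-1, h_right=-1, diff=0 [OK], height=0
  node 38: h_left=-1, h_right=0, diff=1 [OK], height=1
  node 33: h_left=-1, h_right=1, diff=2 [FAIL (|-1-1|=2 > 1)], height=2
  node 32: h_left=-1, h_right=2, diff=3 [FAIL (|-1-2|=3 > 1)], height=3
  node 17: h_left=-1, h_right=3, diff=4 [FAIL (|-1-3|=4 > 1)], height=4
  node 14: h_left=-1, h_right=4, diff=5 [FAIL (|-1-4|=5 > 1)], height=5
  node 10: h_left=-1, h_right=5, diff=6 [FAIL (|-1-5|=6 > 1)], height=6
  node 6: h_left=-1, h_right=6, diff=7 [FAIL (|-1-6|=7 > 1)], height=7
  node 5: h_left=-1, h_right=7, diff=8 [FAIL (|-1-7|=8 > 1)], height=8
Node 33 violates the condition: |-1 - 1| = 2 > 1.
Result: Not balanced


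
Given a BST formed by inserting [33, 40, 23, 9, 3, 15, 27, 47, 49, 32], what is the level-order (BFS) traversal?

Tree insertion order: [33, 40, 23, 9, 3, 15, 27, 47, 49, 32]
Tree (level-order array): [33, 23, 40, 9, 27, None, 47, 3, 15, None, 32, None, 49]
BFS from the root, enqueuing left then right child of each popped node:
  queue [33] -> pop 33, enqueue [23, 40], visited so far: [33]
  queue [23, 40] -> pop 23, enqueue [9, 27], visited so far: [33, 23]
  queue [40, 9, 27] -> pop 40, enqueue [47], visited so far: [33, 23, 40]
  queue [9, 27, 47] -> pop 9, enqueue [3, 15], visited so far: [33, 23, 40, 9]
  queue [27, 47, 3, 15] -> pop 27, enqueue [32], visited so far: [33, 23, 40, 9, 27]
  queue [47, 3, 15, 32] -> pop 47, enqueue [49], visited so far: [33, 23, 40, 9, 27, 47]
  queue [3, 15, 32, 49] -> pop 3, enqueue [none], visited so far: [33, 23, 40, 9, 27, 47, 3]
  queue [15, 32, 49] -> pop 15, enqueue [none], visited so far: [33, 23, 40, 9, 27, 47, 3, 15]
  queue [32, 49] -> pop 32, enqueue [none], visited so far: [33, 23, 40, 9, 27, 47, 3, 15, 32]
  queue [49] -> pop 49, enqueue [none], visited so far: [33, 23, 40, 9, 27, 47, 3, 15, 32, 49]
Result: [33, 23, 40, 9, 27, 47, 3, 15, 32, 49]


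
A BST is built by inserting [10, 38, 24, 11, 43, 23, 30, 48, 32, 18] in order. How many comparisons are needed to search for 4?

Search path for 4: 10
Found: False
Comparisons: 1


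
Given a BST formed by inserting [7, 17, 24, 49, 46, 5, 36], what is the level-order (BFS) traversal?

Tree insertion order: [7, 17, 24, 49, 46, 5, 36]
Tree (level-order array): [7, 5, 17, None, None, None, 24, None, 49, 46, None, 36]
BFS from the root, enqueuing left then right child of each popped node:
  queue [7] -> pop 7, enqueue [5, 17], visited so far: [7]
  queue [5, 17] -> pop 5, enqueue [none], visited so far: [7, 5]
  queue [17] -> pop 17, enqueue [24], visited so far: [7, 5, 17]
  queue [24] -> pop 24, enqueue [49], visited so far: [7, 5, 17, 24]
  queue [49] -> pop 49, enqueue [46], visited so far: [7, 5, 17, 24, 49]
  queue [46] -> pop 46, enqueue [36], visited so far: [7, 5, 17, 24, 49, 46]
  queue [36] -> pop 36, enqueue [none], visited so far: [7, 5, 17, 24, 49, 46, 36]
Result: [7, 5, 17, 24, 49, 46, 36]


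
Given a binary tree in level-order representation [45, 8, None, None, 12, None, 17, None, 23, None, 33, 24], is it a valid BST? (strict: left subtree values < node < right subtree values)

Level-order array: [45, 8, None, None, 12, None, 17, None, 23, None, 33, 24]
Validate using subtree bounds (lo, hi): at each node, require lo < value < hi,
then recurse left with hi=value and right with lo=value.
Preorder trace (stopping at first violation):
  at node 45 with bounds (-inf, +inf): OK
  at node 8 with bounds (-inf, 45): OK
  at node 12 with bounds (8, 45): OK
  at node 17 with bounds (12, 45): OK
  at node 23 with bounds (17, 45): OK
  at node 33 with bounds (23, 45): OK
  at node 24 with bounds (23, 33): OK
No violation found at any node.
Result: Valid BST


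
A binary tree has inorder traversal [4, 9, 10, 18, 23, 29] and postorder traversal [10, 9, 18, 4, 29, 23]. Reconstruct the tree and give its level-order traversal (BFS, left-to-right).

Inorder:   [4, 9, 10, 18, 23, 29]
Postorder: [10, 9, 18, 4, 29, 23]
Algorithm: postorder visits root last, so walk postorder right-to-left;
each value is the root of the current inorder slice — split it at that
value, recurse on the right subtree first, then the left.
Recursive splits:
  root=23; inorder splits into left=[4, 9, 10, 18], right=[29]
  root=29; inorder splits into left=[], right=[]
  root=4; inorder splits into left=[], right=[9, 10, 18]
  root=18; inorder splits into left=[9, 10], right=[]
  root=9; inorder splits into left=[], right=[10]
  root=10; inorder splits into left=[], right=[]
Reconstructed level-order: [23, 4, 29, 18, 9, 10]


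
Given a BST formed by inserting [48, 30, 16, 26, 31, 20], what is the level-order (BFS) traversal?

Tree insertion order: [48, 30, 16, 26, 31, 20]
Tree (level-order array): [48, 30, None, 16, 31, None, 26, None, None, 20]
BFS from the root, enqueuing left then right child of each popped node:
  queue [48] -> pop 48, enqueue [30], visited so far: [48]
  queue [30] -> pop 30, enqueue [16, 31], visited so far: [48, 30]
  queue [16, 31] -> pop 16, enqueue [26], visited so far: [48, 30, 16]
  queue [31, 26] -> pop 31, enqueue [none], visited so far: [48, 30, 16, 31]
  queue [26] -> pop 26, enqueue [20], visited so far: [48, 30, 16, 31, 26]
  queue [20] -> pop 20, enqueue [none], visited so far: [48, 30, 16, 31, 26, 20]
Result: [48, 30, 16, 31, 26, 20]


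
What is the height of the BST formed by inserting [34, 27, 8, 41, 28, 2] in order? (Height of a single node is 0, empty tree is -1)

Insertion order: [34, 27, 8, 41, 28, 2]
Tree (level-order array): [34, 27, 41, 8, 28, None, None, 2]
Compute height bottom-up (empty subtree = -1):
  height(2) = 1 + max(-1, -1) = 0
  height(8) = 1 + max(0, -1) = 1
  height(28) = 1 + max(-1, -1) = 0
  height(27) = 1 + max(1, 0) = 2
  height(41) = 1 + max(-1, -1) = 0
  height(34) = 1 + max(2, 0) = 3
Height = 3


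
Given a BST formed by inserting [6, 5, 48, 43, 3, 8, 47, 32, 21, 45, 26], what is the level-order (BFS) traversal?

Tree insertion order: [6, 5, 48, 43, 3, 8, 47, 32, 21, 45, 26]
Tree (level-order array): [6, 5, 48, 3, None, 43, None, None, None, 8, 47, None, 32, 45, None, 21, None, None, None, None, 26]
BFS from the root, enqueuing left then right child of each popped node:
  queue [6] -> pop 6, enqueue [5, 48], visited so far: [6]
  queue [5, 48] -> pop 5, enqueue [3], visited so far: [6, 5]
  queue [48, 3] -> pop 48, enqueue [43], visited so far: [6, 5, 48]
  queue [3, 43] -> pop 3, enqueue [none], visited so far: [6, 5, 48, 3]
  queue [43] -> pop 43, enqueue [8, 47], visited so far: [6, 5, 48, 3, 43]
  queue [8, 47] -> pop 8, enqueue [32], visited so far: [6, 5, 48, 3, 43, 8]
  queue [47, 32] -> pop 47, enqueue [45], visited so far: [6, 5, 48, 3, 43, 8, 47]
  queue [32, 45] -> pop 32, enqueue [21], visited so far: [6, 5, 48, 3, 43, 8, 47, 32]
  queue [45, 21] -> pop 45, enqueue [none], visited so far: [6, 5, 48, 3, 43, 8, 47, 32, 45]
  queue [21] -> pop 21, enqueue [26], visited so far: [6, 5, 48, 3, 43, 8, 47, 32, 45, 21]
  queue [26] -> pop 26, enqueue [none], visited so far: [6, 5, 48, 3, 43, 8, 47, 32, 45, 21, 26]
Result: [6, 5, 48, 3, 43, 8, 47, 32, 45, 21, 26]


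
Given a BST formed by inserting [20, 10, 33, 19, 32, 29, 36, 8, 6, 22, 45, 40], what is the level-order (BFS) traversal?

Tree insertion order: [20, 10, 33, 19, 32, 29, 36, 8, 6, 22, 45, 40]
Tree (level-order array): [20, 10, 33, 8, 19, 32, 36, 6, None, None, None, 29, None, None, 45, None, None, 22, None, 40]
BFS from the root, enqueuing left then right child of each popped node:
  queue [20] -> pop 20, enqueue [10, 33], visited so far: [20]
  queue [10, 33] -> pop 10, enqueue [8, 19], visited so far: [20, 10]
  queue [33, 8, 19] -> pop 33, enqueue [32, 36], visited so far: [20, 10, 33]
  queue [8, 19, 32, 36] -> pop 8, enqueue [6], visited so far: [20, 10, 33, 8]
  queue [19, 32, 36, 6] -> pop 19, enqueue [none], visited so far: [20, 10, 33, 8, 19]
  queue [32, 36, 6] -> pop 32, enqueue [29], visited so far: [20, 10, 33, 8, 19, 32]
  queue [36, 6, 29] -> pop 36, enqueue [45], visited so far: [20, 10, 33, 8, 19, 32, 36]
  queue [6, 29, 45] -> pop 6, enqueue [none], visited so far: [20, 10, 33, 8, 19, 32, 36, 6]
  queue [29, 45] -> pop 29, enqueue [22], visited so far: [20, 10, 33, 8, 19, 32, 36, 6, 29]
  queue [45, 22] -> pop 45, enqueue [40], visited so far: [20, 10, 33, 8, 19, 32, 36, 6, 29, 45]
  queue [22, 40] -> pop 22, enqueue [none], visited so far: [20, 10, 33, 8, 19, 32, 36, 6, 29, 45, 22]
  queue [40] -> pop 40, enqueue [none], visited so far: [20, 10, 33, 8, 19, 32, 36, 6, 29, 45, 22, 40]
Result: [20, 10, 33, 8, 19, 32, 36, 6, 29, 45, 22, 40]


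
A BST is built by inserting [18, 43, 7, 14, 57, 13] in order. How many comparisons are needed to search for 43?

Search path for 43: 18 -> 43
Found: True
Comparisons: 2


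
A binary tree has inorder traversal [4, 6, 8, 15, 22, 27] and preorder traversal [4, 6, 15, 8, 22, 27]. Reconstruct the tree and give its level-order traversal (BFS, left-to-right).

Inorder:  [4, 6, 8, 15, 22, 27]
Preorder: [4, 6, 15, 8, 22, 27]
Algorithm: preorder visits root first, so consume preorder in order;
for each root, split the current inorder slice at that value into
left-subtree inorder and right-subtree inorder, then recurse.
Recursive splits:
  root=4; inorder splits into left=[], right=[6, 8, 15, 22, 27]
  root=6; inorder splits into left=[], right=[8, 15, 22, 27]
  root=15; inorder splits into left=[8], right=[22, 27]
  root=8; inorder splits into left=[], right=[]
  root=22; inorder splits into left=[], right=[27]
  root=27; inorder splits into left=[], right=[]
Reconstructed level-order: [4, 6, 15, 8, 22, 27]


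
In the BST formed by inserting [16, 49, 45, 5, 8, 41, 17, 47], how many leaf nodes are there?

Tree built from: [16, 49, 45, 5, 8, 41, 17, 47]
Tree (level-order array): [16, 5, 49, None, 8, 45, None, None, None, 41, 47, 17]
Rule: A leaf has 0 children.
Per-node child counts:
  node 16: 2 child(ren)
  node 5: 1 child(ren)
  node 8: 0 child(ren)
  node 49: 1 child(ren)
  node 45: 2 child(ren)
  node 41: 1 child(ren)
  node 17: 0 child(ren)
  node 47: 0 child(ren)
Matching nodes: [8, 17, 47]
Count of leaf nodes: 3


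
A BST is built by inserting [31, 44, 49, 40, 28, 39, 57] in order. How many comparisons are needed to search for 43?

Search path for 43: 31 -> 44 -> 40
Found: False
Comparisons: 3


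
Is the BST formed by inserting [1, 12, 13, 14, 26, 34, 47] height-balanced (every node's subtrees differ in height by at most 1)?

Tree (level-order array): [1, None, 12, None, 13, None, 14, None, 26, None, 34, None, 47]
Definition: a tree is height-balanced if, at every node, |h(left) - h(right)| <= 1 (empty subtree has height -1).
Bottom-up per-node check:
  node 47: h_left=-1, h_right=-1, diff=0 [OK], height=0
  node 34: h_left=-1, h_right=0, diff=1 [OK], height=1
  node 26: h_left=-1, h_right=1, diff=2 [FAIL (|-1-1|=2 > 1)], height=2
  node 14: h_left=-1, h_right=2, diff=3 [FAIL (|-1-2|=3 > 1)], height=3
  node 13: h_left=-1, h_right=3, diff=4 [FAIL (|-1-3|=4 > 1)], height=4
  node 12: h_left=-1, h_right=4, diff=5 [FAIL (|-1-4|=5 > 1)], height=5
  node 1: h_left=-1, h_right=5, diff=6 [FAIL (|-1-5|=6 > 1)], height=6
Node 26 violates the condition: |-1 - 1| = 2 > 1.
Result: Not balanced


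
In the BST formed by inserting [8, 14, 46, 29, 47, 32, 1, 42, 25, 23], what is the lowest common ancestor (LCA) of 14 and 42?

Tree insertion order: [8, 14, 46, 29, 47, 32, 1, 42, 25, 23]
Tree (level-order array): [8, 1, 14, None, None, None, 46, 29, 47, 25, 32, None, None, 23, None, None, 42]
In a BST, the LCA of p=14, q=42 is the first node v on the
root-to-leaf path with p <= v <= q (go left if both < v, right if both > v).
Walk from root:
  at 8: both 14 and 42 > 8, go right
  at 14: 14 <= 14 <= 42, this is the LCA
LCA = 14


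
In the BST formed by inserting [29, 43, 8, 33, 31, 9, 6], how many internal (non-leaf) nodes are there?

Tree built from: [29, 43, 8, 33, 31, 9, 6]
Tree (level-order array): [29, 8, 43, 6, 9, 33, None, None, None, None, None, 31]
Rule: An internal node has at least one child.
Per-node child counts:
  node 29: 2 child(ren)
  node 8: 2 child(ren)
  node 6: 0 child(ren)
  node 9: 0 child(ren)
  node 43: 1 child(ren)
  node 33: 1 child(ren)
  node 31: 0 child(ren)
Matching nodes: [29, 8, 43, 33]
Count of internal (non-leaf) nodes: 4


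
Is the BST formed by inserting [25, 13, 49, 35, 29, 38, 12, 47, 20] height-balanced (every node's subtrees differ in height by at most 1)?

Tree (level-order array): [25, 13, 49, 12, 20, 35, None, None, None, None, None, 29, 38, None, None, None, 47]
Definition: a tree is height-balanced if, at every node, |h(left) - h(right)| <= 1 (empty subtree has height -1).
Bottom-up per-node check:
  node 12: h_left=-1, h_right=-1, diff=0 [OK], height=0
  node 20: h_left=-1, h_right=-1, diff=0 [OK], height=0
  node 13: h_left=0, h_right=0, diff=0 [OK], height=1
  node 29: h_left=-1, h_right=-1, diff=0 [OK], height=0
  node 47: h_left=-1, h_right=-1, diff=0 [OK], height=0
  node 38: h_left=-1, h_right=0, diff=1 [OK], height=1
  node 35: h_left=0, h_right=1, diff=1 [OK], height=2
  node 49: h_left=2, h_right=-1, diff=3 [FAIL (|2--1|=3 > 1)], height=3
  node 25: h_left=1, h_right=3, diff=2 [FAIL (|1-3|=2 > 1)], height=4
Node 49 violates the condition: |2 - -1| = 3 > 1.
Result: Not balanced


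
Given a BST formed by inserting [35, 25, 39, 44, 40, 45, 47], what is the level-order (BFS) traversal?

Tree insertion order: [35, 25, 39, 44, 40, 45, 47]
Tree (level-order array): [35, 25, 39, None, None, None, 44, 40, 45, None, None, None, 47]
BFS from the root, enqueuing left then right child of each popped node:
  queue [35] -> pop 35, enqueue [25, 39], visited so far: [35]
  queue [25, 39] -> pop 25, enqueue [none], visited so far: [35, 25]
  queue [39] -> pop 39, enqueue [44], visited so far: [35, 25, 39]
  queue [44] -> pop 44, enqueue [40, 45], visited so far: [35, 25, 39, 44]
  queue [40, 45] -> pop 40, enqueue [none], visited so far: [35, 25, 39, 44, 40]
  queue [45] -> pop 45, enqueue [47], visited so far: [35, 25, 39, 44, 40, 45]
  queue [47] -> pop 47, enqueue [none], visited so far: [35, 25, 39, 44, 40, 45, 47]
Result: [35, 25, 39, 44, 40, 45, 47]


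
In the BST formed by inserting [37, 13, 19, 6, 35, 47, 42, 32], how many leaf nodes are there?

Tree built from: [37, 13, 19, 6, 35, 47, 42, 32]
Tree (level-order array): [37, 13, 47, 6, 19, 42, None, None, None, None, 35, None, None, 32]
Rule: A leaf has 0 children.
Per-node child counts:
  node 37: 2 child(ren)
  node 13: 2 child(ren)
  node 6: 0 child(ren)
  node 19: 1 child(ren)
  node 35: 1 child(ren)
  node 32: 0 child(ren)
  node 47: 1 child(ren)
  node 42: 0 child(ren)
Matching nodes: [6, 32, 42]
Count of leaf nodes: 3


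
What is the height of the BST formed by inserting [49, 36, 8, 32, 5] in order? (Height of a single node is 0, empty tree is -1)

Insertion order: [49, 36, 8, 32, 5]
Tree (level-order array): [49, 36, None, 8, None, 5, 32]
Compute height bottom-up (empty subtree = -1):
  height(5) = 1 + max(-1, -1) = 0
  height(32) = 1 + max(-1, -1) = 0
  height(8) = 1 + max(0, 0) = 1
  height(36) = 1 + max(1, -1) = 2
  height(49) = 1 + max(2, -1) = 3
Height = 3


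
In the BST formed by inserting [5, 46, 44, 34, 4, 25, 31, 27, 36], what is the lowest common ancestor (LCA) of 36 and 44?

Tree insertion order: [5, 46, 44, 34, 4, 25, 31, 27, 36]
Tree (level-order array): [5, 4, 46, None, None, 44, None, 34, None, 25, 36, None, 31, None, None, 27]
In a BST, the LCA of p=36, q=44 is the first node v on the
root-to-leaf path with p <= v <= q (go left if both < v, right if both > v).
Walk from root:
  at 5: both 36 and 44 > 5, go right
  at 46: both 36 and 44 < 46, go left
  at 44: 36 <= 44 <= 44, this is the LCA
LCA = 44


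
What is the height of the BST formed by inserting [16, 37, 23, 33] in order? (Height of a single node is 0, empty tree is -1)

Insertion order: [16, 37, 23, 33]
Tree (level-order array): [16, None, 37, 23, None, None, 33]
Compute height bottom-up (empty subtree = -1):
  height(33) = 1 + max(-1, -1) = 0
  height(23) = 1 + max(-1, 0) = 1
  height(37) = 1 + max(1, -1) = 2
  height(16) = 1 + max(-1, 2) = 3
Height = 3
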